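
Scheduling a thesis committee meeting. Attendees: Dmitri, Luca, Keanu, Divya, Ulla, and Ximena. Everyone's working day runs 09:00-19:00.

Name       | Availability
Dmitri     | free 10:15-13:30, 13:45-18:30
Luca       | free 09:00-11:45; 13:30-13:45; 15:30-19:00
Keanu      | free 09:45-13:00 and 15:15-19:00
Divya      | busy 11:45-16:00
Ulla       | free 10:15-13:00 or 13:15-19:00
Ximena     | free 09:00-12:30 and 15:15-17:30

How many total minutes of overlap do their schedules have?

180

Dmitri free: 10:15-13:30, 13:45-18:30.
Luca free: 09:00-11:45, 13:30-13:45, 15:30-19:00.
Keanu free: 09:45-13:00, 15:15-19:00.
Divya free: 09:00-11:45, 16:00-19:00 (invert busy blocks within the working day).
Ulla free: 10:15-13:00, 13:15-19:00.
Ximena free: 09:00-12:30, 15:15-17:30.
Dmitri ∩ Luca: 10:15-11:45, 15:30-18:30.
Dmitri ∩ Luca ∩ Keanu: 10:15-11:45, 15:30-18:30.
Dmitri ∩ Luca ∩ Keanu ∩ Divya: 10:15-11:45, 16:00-18:30.
Dmitri ∩ Luca ∩ Keanu ∩ Divya ∩ Ulla: 10:15-11:45, 16:00-18:30.
Dmitri ∩ Luca ∩ Keanu ∩ Divya ∩ Ulla ∩ Ximena: 10:15-11:45, 16:00-17:30.
So the common availability across everyone is 10:15-11:45, 16:00-17:30.
Summing the common windows: 90 + 90 = 180 minutes.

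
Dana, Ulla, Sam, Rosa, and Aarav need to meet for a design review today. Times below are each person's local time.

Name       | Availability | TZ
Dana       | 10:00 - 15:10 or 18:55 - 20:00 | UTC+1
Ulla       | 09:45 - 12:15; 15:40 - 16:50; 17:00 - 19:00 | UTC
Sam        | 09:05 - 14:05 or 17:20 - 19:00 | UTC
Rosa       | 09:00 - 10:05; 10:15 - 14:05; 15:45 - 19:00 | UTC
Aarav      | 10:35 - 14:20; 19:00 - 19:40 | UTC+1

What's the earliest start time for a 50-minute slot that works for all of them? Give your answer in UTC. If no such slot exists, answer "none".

Dana in UTC: 09:00-14:10, 17:55-19:00 (subtract 1h to convert from UTC+1).
Ulla in UTC: 09:45-12:15, 15:40-16:50, 17:00-19:00.
Sam in UTC: 09:05-14:05, 17:20-19:00.
Rosa in UTC: 09:00-10:05, 10:15-14:05, 15:45-19:00.
Aarav in UTC: 09:35-13:20, 18:00-18:40 (subtract 1h to convert from UTC+1).
Dana ∩ Ulla: 09:45-12:15, 17:55-19:00.
Dana ∩ Ulla ∩ Sam: 09:45-12:15, 17:55-19:00.
Dana ∩ Ulla ∩ Sam ∩ Rosa: 09:45-10:05, 10:15-12:15, 17:55-19:00.
Dana ∩ Ulla ∩ Sam ∩ Rosa ∩ Aarav: 09:45-10:05, 10:15-12:15, 18:00-18:40.
The first common window of at least 50 minutes is 10:15-12:15, so the earliest start is 10:15.

10:15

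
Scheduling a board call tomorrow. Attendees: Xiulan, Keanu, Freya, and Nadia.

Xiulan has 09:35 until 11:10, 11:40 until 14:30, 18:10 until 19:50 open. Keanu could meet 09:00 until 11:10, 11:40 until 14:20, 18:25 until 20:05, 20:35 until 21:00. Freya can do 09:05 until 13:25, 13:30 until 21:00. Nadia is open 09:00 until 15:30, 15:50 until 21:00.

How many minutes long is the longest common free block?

Xiulan ∩ Keanu: 09:35-11:10, 11:40-14:20, 18:25-19:50.
Xiulan ∩ Keanu ∩ Freya: 09:35-11:10, 11:40-13:25, 13:30-14:20, 18:25-19:50.
Xiulan ∩ Keanu ∩ Freya ∩ Nadia: 09:35-11:10, 11:40-13:25, 13:30-14:20, 18:25-19:50.
So the common availability across everyone is 09:35-11:10, 11:40-13:25, 13:30-14:20, 18:25-19:50.
The longest is 11:40-13:25 at 105 minutes.

105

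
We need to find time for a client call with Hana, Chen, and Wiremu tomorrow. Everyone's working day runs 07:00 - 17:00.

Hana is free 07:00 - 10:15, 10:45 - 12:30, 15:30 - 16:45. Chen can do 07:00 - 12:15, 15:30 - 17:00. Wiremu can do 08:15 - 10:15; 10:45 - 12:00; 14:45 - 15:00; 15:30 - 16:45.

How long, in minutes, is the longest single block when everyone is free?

120

Hana ∩ Chen: 07:00-10:15, 10:45-12:15, 15:30-16:45.
Hana ∩ Chen ∩ Wiremu: 08:15-10:15, 10:45-12:00, 15:30-16:45.
So the common availability across everyone is 08:15-10:15, 10:45-12:00, 15:30-16:45.
The longest is 08:15-10:15 at 120 minutes.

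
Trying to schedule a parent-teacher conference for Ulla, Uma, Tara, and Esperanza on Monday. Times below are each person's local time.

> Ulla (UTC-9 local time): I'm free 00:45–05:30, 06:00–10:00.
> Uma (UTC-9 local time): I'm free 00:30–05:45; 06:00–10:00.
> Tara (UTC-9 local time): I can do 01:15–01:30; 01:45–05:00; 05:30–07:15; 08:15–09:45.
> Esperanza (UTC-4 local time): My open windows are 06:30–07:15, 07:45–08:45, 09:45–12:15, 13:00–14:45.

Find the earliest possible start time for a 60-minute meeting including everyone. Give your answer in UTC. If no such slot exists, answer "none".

11:45

Ulla in UTC: 09:45-14:30, 15:00-19:00 (add 9h to convert from UTC-9).
Uma in UTC: 09:30-14:45, 15:00-19:00 (add 9h to convert from UTC-9).
Tara in UTC: 10:15-10:30, 10:45-14:00, 14:30-16:15, 17:15-18:45 (add 9h to convert from UTC-9).
Esperanza in UTC: 10:30-11:15, 11:45-12:45, 13:45-16:15, 17:00-18:45 (add 4h to convert from UTC-4).
Ulla ∩ Uma: 09:45-14:30, 15:00-19:00.
Ulla ∩ Uma ∩ Tara: 10:15-10:30, 10:45-14:00, 15:00-16:15, 17:15-18:45.
Ulla ∩ Uma ∩ Tara ∩ Esperanza: 10:45-11:15, 11:45-12:45, 13:45-14:00, 15:00-16:15, 17:15-18:45.
The first common window of at least 60 minutes is 11:45-12:45, so the earliest start is 11:45.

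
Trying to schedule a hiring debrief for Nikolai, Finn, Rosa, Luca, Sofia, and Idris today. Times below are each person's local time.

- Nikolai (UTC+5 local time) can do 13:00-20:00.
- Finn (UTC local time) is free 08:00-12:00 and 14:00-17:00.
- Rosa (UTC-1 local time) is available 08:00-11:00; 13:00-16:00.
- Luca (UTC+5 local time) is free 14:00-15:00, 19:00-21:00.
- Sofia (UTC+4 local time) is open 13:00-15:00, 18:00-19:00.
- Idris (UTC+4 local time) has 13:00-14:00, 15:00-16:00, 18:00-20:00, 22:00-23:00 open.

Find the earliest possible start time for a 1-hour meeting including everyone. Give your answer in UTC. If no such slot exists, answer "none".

Nikolai in UTC: 08:00-15:00 (subtract 5h to convert from UTC+5).
Finn in UTC: 08:00-12:00, 14:00-17:00.
Rosa in UTC: 09:00-12:00, 14:00-17:00 (add 1h to convert from UTC-1).
Luca in UTC: 09:00-10:00, 14:00-16:00 (subtract 5h to convert from UTC+5).
Sofia in UTC: 09:00-11:00, 14:00-15:00 (subtract 4h to convert from UTC+4).
Idris in UTC: 09:00-10:00, 11:00-12:00, 14:00-16:00, 18:00-19:00 (subtract 4h to convert from UTC+4).
Nikolai ∩ Finn: 08:00-12:00, 14:00-15:00.
Nikolai ∩ Finn ∩ Rosa: 09:00-12:00, 14:00-15:00.
Nikolai ∩ Finn ∩ Rosa ∩ Luca: 09:00-10:00, 14:00-15:00.
Nikolai ∩ Finn ∩ Rosa ∩ Luca ∩ Sofia: 09:00-10:00, 14:00-15:00.
Nikolai ∩ Finn ∩ Rosa ∩ Luca ∩ Sofia ∩ Idris: 09:00-10:00, 14:00-15:00.
The first common window of at least 60 minutes is 09:00-10:00, so the earliest start is 09:00.

09:00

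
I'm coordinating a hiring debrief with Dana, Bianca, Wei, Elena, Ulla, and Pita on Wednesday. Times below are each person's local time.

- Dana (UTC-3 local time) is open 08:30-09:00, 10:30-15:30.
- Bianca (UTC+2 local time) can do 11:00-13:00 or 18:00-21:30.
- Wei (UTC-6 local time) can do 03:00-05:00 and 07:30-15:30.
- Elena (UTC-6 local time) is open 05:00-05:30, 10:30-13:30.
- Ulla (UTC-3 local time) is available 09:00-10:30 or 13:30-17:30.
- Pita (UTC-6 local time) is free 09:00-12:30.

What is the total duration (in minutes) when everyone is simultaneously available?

Dana in UTC: 11:30-12:00, 13:30-18:30 (add 3h to convert from UTC-3).
Bianca in UTC: 09:00-11:00, 16:00-19:30 (subtract 2h to convert from UTC+2).
Wei in UTC: 09:00-11:00, 13:30-21:30 (add 6h to convert from UTC-6).
Elena in UTC: 11:00-11:30, 16:30-19:30 (add 6h to convert from UTC-6).
Ulla in UTC: 12:00-13:30, 16:30-20:30 (add 3h to convert from UTC-3).
Pita in UTC: 15:00-18:30 (add 6h to convert from UTC-6).
Dana ∩ Bianca: 16:00-18:30.
Dana ∩ Bianca ∩ Wei: 16:00-18:30.
Dana ∩ Bianca ∩ Wei ∩ Elena: 16:30-18:30.
Dana ∩ Bianca ∩ Wei ∩ Elena ∩ Ulla: 16:30-18:30.
Dana ∩ Bianca ∩ Wei ∩ Elena ∩ Ulla ∩ Pita: 16:30-18:30.
So the common availability across everyone is 16:30-18:30.
That's a single block of 120 minutes.

120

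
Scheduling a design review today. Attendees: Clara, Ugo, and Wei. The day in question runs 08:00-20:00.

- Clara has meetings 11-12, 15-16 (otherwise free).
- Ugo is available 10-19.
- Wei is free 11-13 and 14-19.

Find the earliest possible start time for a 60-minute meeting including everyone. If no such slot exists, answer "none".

Clara free: 08:00-11:00, 12:00-15:00, 16:00-20:00 (invert busy blocks within the working day).
Ugo free: 10:00-19:00.
Wei free: 11:00-13:00, 14:00-19:00.
Clara ∩ Ugo: 10:00-11:00, 12:00-15:00, 16:00-19:00.
Clara ∩ Ugo ∩ Wei: 12:00-13:00, 14:00-15:00, 16:00-19:00.
So the common availability across everyone is 12:00-13:00, 14:00-15:00, 16:00-19:00.
The first common window of at least 60 minutes is 12:00-13:00, so the earliest start is 12:00.

12:00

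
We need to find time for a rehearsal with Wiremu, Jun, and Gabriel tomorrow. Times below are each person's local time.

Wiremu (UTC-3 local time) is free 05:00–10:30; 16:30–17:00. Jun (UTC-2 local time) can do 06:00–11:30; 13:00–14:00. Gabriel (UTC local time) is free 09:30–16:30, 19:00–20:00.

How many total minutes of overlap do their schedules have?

Wiremu in UTC: 08:00-13:30, 19:30-20:00 (add 3h to convert from UTC-3).
Jun in UTC: 08:00-13:30, 15:00-16:00 (add 2h to convert from UTC-2).
Gabriel in UTC: 09:30-16:30, 19:00-20:00.
Wiremu ∩ Jun: 08:00-13:30.
Wiremu ∩ Jun ∩ Gabriel: 09:30-13:30.
So the common availability across everyone is 09:30-13:30.
That's a single block of 240 minutes.

240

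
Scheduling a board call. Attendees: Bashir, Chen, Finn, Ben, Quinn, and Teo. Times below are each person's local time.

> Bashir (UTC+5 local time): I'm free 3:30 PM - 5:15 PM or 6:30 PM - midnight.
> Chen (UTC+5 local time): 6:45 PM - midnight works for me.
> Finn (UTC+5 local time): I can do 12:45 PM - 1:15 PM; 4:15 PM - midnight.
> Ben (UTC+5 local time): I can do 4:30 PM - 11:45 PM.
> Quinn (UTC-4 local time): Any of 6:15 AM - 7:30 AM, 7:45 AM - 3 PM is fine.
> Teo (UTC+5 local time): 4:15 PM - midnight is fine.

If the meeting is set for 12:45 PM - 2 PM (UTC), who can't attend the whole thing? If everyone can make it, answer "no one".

Bashir in UTC: 10:30-12:15, 13:30-19:00 (subtract 5h to convert from UTC+5).
Chen in UTC: 13:45-19:00 (subtract 5h to convert from UTC+5).
Finn in UTC: 07:45-08:15, 11:15-19:00 (subtract 5h to convert from UTC+5).
Ben in UTC: 11:30-18:45 (subtract 5h to convert from UTC+5).
Quinn in UTC: 10:15-11:30, 11:45-19:00 (add 4h to convert from UTC-4).
Teo in UTC: 11:15-19:00 (subtract 5h to convert from UTC+5).
Bashir: not fully free for 12:45-14:00. Chen: not fully free for 12:45-14:00. Finn: free for 12:45-14:00. Ben: free for 12:45-14:00. Quinn: free for 12:45-14:00. Teo: free for 12:45-14:00.

Bashir, Chen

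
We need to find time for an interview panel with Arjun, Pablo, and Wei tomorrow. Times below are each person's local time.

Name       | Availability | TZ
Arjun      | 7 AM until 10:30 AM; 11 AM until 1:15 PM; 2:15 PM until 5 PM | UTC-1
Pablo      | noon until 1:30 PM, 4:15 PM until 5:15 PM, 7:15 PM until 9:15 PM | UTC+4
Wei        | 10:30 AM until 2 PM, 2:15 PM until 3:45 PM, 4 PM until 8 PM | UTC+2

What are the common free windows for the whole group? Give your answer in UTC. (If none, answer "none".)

Arjun in UTC: 08:00-11:30, 12:00-14:15, 15:15-18:00 (add 1h to convert from UTC-1).
Pablo in UTC: 08:00-09:30, 12:15-13:15, 15:15-17:15 (subtract 4h to convert from UTC+4).
Wei in UTC: 08:30-12:00, 12:15-13:45, 14:00-18:00 (subtract 2h to convert from UTC+2).
Arjun ∩ Pablo: 08:00-09:30, 12:15-13:15, 15:15-17:15.
Arjun ∩ Pablo ∩ Wei: 08:30-09:30, 12:15-13:15, 15:15-17:15.

08:30-09:30, 12:15-13:15, 15:15-17:15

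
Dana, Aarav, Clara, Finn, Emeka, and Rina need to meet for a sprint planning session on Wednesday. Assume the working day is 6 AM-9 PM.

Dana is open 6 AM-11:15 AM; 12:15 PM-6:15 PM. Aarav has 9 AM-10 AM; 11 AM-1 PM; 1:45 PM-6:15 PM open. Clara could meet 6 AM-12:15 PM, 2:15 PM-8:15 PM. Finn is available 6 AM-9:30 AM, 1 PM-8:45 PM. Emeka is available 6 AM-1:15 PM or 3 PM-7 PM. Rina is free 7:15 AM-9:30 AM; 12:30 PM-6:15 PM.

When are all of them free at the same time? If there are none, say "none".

Dana ∩ Aarav: 09:00-10:00, 11:00-11:15, 12:15-13:00, 13:45-18:15.
Dana ∩ Aarav ∩ Clara: 09:00-10:00, 11:00-11:15, 14:15-18:15.
Dana ∩ Aarav ∩ Clara ∩ Finn: 09:00-09:30, 14:15-18:15.
Dana ∩ Aarav ∩ Clara ∩ Finn ∩ Emeka: 09:00-09:30, 15:00-18:15.
Dana ∩ Aarav ∩ Clara ∩ Finn ∩ Emeka ∩ Rina: 09:00-09:30, 15:00-18:15.
Those are the intersection windows.

09:00-09:30, 15:00-18:15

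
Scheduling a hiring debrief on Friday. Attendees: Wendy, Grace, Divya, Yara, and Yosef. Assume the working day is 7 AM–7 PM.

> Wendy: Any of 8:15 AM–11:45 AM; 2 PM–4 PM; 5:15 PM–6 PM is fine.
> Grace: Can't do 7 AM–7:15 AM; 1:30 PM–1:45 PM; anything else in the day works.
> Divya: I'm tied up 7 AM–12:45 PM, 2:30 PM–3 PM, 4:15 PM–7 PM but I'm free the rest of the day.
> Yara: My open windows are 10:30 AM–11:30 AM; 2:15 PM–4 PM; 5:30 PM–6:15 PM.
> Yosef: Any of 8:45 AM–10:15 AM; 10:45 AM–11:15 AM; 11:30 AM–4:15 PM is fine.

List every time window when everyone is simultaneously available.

Wendy free: 08:15-11:45, 14:00-16:00, 17:15-18:00.
Grace free: 07:15-13:30, 13:45-19:00 (invert busy blocks within the working day).
Divya free: 12:45-14:30, 15:00-16:15 (invert busy blocks within the working day).
Yara free: 10:30-11:30, 14:15-16:00, 17:30-18:15.
Yosef free: 08:45-10:15, 10:45-11:15, 11:30-16:15.
Wendy ∩ Grace: 08:15-11:45, 14:00-16:00, 17:15-18:00.
Wendy ∩ Grace ∩ Divya: 14:00-14:30, 15:00-16:00.
Wendy ∩ Grace ∩ Divya ∩ Yara: 14:15-14:30, 15:00-16:00.
Wendy ∩ Grace ∩ Divya ∩ Yara ∩ Yosef: 14:15-14:30, 15:00-16:00.

14:15-14:30, 15:00-16:00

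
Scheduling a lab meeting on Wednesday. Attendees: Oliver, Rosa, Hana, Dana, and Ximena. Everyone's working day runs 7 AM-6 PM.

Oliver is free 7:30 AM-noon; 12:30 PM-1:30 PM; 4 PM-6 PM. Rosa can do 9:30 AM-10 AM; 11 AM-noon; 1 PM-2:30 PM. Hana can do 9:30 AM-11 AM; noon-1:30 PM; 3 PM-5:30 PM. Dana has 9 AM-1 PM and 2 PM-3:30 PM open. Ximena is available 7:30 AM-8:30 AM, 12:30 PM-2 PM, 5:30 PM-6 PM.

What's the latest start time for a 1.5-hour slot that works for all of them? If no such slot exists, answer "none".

Oliver ∩ Rosa: 09:30-10:00, 11:00-12:00, 13:00-13:30.
Oliver ∩ Rosa ∩ Hana: 09:30-10:00, 13:00-13:30.
Oliver ∩ Rosa ∩ Hana ∩ Dana: 09:30-10:00.
Oliver ∩ Rosa ∩ Hana ∩ Dana ∩ Ximena: ∅.
There is no time when everyone is free.
No common window is at least 90 minutes long.

none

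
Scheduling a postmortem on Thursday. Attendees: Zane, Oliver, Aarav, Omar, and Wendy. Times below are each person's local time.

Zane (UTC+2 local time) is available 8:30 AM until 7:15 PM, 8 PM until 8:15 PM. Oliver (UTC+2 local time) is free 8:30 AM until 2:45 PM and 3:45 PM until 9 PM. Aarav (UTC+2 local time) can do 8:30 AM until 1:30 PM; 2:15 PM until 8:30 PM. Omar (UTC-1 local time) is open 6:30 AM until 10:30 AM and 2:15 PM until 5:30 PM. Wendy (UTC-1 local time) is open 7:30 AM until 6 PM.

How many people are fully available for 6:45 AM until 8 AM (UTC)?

3

Zane in UTC: 06:30-17:15, 18:00-18:15 (subtract 2h to convert from UTC+2).
Oliver in UTC: 06:30-12:45, 13:45-19:00 (subtract 2h to convert from UTC+2).
Aarav in UTC: 06:30-11:30, 12:15-18:30 (subtract 2h to convert from UTC+2).
Omar in UTC: 07:30-11:30, 15:15-18:30 (add 1h to convert from UTC-1).
Wendy in UTC: 08:30-19:00 (add 1h to convert from UTC-1).
Zane, Oliver, and Aarav can make the full 06:45-08:00 slot — that's 3.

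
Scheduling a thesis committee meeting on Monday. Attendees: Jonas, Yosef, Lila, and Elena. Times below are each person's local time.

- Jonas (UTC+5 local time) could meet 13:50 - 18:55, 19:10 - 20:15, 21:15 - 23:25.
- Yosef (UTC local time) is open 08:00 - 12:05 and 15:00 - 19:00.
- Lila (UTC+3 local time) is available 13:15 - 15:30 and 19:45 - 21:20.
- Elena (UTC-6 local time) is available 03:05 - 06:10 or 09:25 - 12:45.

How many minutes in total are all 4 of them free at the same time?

205

Jonas in UTC: 08:50-13:55, 14:10-15:15, 16:15-18:25 (subtract 5h to convert from UTC+5).
Yosef in UTC: 08:00-12:05, 15:00-19:00.
Lila in UTC: 10:15-12:30, 16:45-18:20 (subtract 3h to convert from UTC+3).
Elena in UTC: 09:05-12:10, 15:25-18:45 (add 6h to convert from UTC-6).
Jonas ∩ Yosef: 08:50-12:05, 15:00-15:15, 16:15-18:25.
Jonas ∩ Yosef ∩ Lila: 10:15-12:05, 16:45-18:20.
Jonas ∩ Yosef ∩ Lila ∩ Elena: 10:15-12:05, 16:45-18:20.
Summing the common windows: 110 + 95 = 205 minutes.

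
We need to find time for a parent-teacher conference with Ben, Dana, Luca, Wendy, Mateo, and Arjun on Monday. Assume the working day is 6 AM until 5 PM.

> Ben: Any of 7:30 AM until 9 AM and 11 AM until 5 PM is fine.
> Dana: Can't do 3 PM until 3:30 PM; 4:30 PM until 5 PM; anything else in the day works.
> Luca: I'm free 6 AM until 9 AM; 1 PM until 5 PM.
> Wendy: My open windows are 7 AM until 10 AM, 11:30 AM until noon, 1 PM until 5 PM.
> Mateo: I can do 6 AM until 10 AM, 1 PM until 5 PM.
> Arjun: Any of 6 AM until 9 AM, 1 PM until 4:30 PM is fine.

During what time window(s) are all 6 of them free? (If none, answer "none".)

Ben free: 07:30-09:00, 11:00-17:00.
Dana free: 06:00-15:00, 15:30-16:30 (invert busy blocks within the working day).
Luca free: 06:00-09:00, 13:00-17:00.
Wendy free: 07:00-10:00, 11:30-12:00, 13:00-17:00.
Mateo free: 06:00-10:00, 13:00-17:00.
Arjun free: 06:00-09:00, 13:00-16:30.
Ben ∩ Dana: 07:30-09:00, 11:00-15:00, 15:30-16:30.
Ben ∩ Dana ∩ Luca: 07:30-09:00, 13:00-15:00, 15:30-16:30.
Ben ∩ Dana ∩ Luca ∩ Wendy: 07:30-09:00, 13:00-15:00, 15:30-16:30.
Ben ∩ Dana ∩ Luca ∩ Wendy ∩ Mateo: 07:30-09:00, 13:00-15:00, 15:30-16:30.
Ben ∩ Dana ∩ Luca ∩ Wendy ∩ Mateo ∩ Arjun: 07:30-09:00, 13:00-15:00, 15:30-16:30.

07:30-09:00, 13:00-15:00, 15:30-16:30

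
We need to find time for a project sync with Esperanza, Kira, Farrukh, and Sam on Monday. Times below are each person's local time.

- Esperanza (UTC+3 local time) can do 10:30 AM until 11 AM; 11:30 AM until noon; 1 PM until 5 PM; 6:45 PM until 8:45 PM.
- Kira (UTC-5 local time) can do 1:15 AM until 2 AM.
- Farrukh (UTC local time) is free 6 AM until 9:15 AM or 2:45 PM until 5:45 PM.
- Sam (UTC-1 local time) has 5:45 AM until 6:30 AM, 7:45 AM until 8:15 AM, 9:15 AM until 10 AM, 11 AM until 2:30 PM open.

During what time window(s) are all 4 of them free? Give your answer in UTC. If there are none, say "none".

none

Esperanza in UTC: 07:30-08:00, 08:30-09:00, 10:00-14:00, 15:45-17:45 (subtract 3h to convert from UTC+3).
Kira in UTC: 06:15-07:00 (add 5h to convert from UTC-5).
Farrukh in UTC: 06:00-09:15, 14:45-17:45.
Sam in UTC: 06:45-07:30, 08:45-09:15, 10:15-11:00, 12:00-15:30 (add 1h to convert from UTC-1).
Esperanza ∩ Kira: ∅.
Esperanza ∩ Kira ∩ Farrukh: ∅.
Esperanza ∩ Kira ∩ Farrukh ∩ Sam: ∅.
There is no time when everyone is free.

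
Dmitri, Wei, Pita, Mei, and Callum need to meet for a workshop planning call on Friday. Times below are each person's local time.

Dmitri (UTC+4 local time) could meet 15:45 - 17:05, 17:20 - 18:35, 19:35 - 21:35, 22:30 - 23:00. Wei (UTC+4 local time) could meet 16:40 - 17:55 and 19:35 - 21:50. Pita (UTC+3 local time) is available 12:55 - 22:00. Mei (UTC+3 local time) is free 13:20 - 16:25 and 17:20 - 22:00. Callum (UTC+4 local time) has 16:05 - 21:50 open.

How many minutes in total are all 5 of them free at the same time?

Dmitri in UTC: 11:45-13:05, 13:20-14:35, 15:35-17:35, 18:30-19:00 (subtract 4h to convert from UTC+4).
Wei in UTC: 12:40-13:55, 15:35-17:50 (subtract 4h to convert from UTC+4).
Pita in UTC: 09:55-19:00 (subtract 3h to convert from UTC+3).
Mei in UTC: 10:20-13:25, 14:20-19:00 (subtract 3h to convert from UTC+3).
Callum in UTC: 12:05-17:50 (subtract 4h to convert from UTC+4).
Dmitri ∩ Wei: 12:40-13:05, 13:20-13:55, 15:35-17:35.
Dmitri ∩ Wei ∩ Pita: 12:40-13:05, 13:20-13:55, 15:35-17:35.
Dmitri ∩ Wei ∩ Pita ∩ Mei: 12:40-13:05, 13:20-13:25, 15:35-17:35.
Dmitri ∩ Wei ∩ Pita ∩ Mei ∩ Callum: 12:40-13:05, 13:20-13:25, 15:35-17:35.
Summing the common windows: 25 + 5 + 120 = 150 minutes.

150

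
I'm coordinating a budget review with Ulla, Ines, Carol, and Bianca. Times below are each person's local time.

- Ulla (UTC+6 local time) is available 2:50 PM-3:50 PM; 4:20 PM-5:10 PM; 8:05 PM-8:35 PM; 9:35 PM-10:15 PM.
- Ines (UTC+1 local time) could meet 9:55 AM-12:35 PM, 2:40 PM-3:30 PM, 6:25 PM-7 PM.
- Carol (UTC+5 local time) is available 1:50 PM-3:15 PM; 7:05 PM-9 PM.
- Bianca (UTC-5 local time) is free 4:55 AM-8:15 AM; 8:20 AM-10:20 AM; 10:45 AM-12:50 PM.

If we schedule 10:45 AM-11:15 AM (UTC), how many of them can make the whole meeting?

2

Ulla in UTC: 08:50-09:50, 10:20-11:10, 14:05-14:35, 15:35-16:15 (subtract 6h to convert from UTC+6).
Ines in UTC: 08:55-11:35, 13:40-14:30, 17:25-18:00 (subtract 1h to convert from UTC+1).
Carol in UTC: 08:50-10:15, 14:05-16:00 (subtract 5h to convert from UTC+5).
Bianca in UTC: 09:55-13:15, 13:20-15:20, 15:45-17:50 (add 5h to convert from UTC-5).
Ines and Bianca can make the full 10:45-11:15 slot — that's 2.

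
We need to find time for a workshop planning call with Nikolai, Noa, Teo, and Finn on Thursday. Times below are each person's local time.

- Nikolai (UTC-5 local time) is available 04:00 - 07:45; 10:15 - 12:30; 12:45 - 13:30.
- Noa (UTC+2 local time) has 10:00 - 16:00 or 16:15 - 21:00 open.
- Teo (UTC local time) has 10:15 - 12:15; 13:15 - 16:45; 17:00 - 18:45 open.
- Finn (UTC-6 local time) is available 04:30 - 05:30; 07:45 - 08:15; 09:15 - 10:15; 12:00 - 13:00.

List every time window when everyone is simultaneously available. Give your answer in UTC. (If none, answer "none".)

10:30-11:30, 15:15-16:15, 18:00-18:30

Nikolai in UTC: 09:00-12:45, 15:15-17:30, 17:45-18:30 (add 5h to convert from UTC-5).
Noa in UTC: 08:00-14:00, 14:15-19:00 (subtract 2h to convert from UTC+2).
Teo in UTC: 10:15-12:15, 13:15-16:45, 17:00-18:45.
Finn in UTC: 10:30-11:30, 13:45-14:15, 15:15-16:15, 18:00-19:00 (add 6h to convert from UTC-6).
Nikolai ∩ Noa: 09:00-12:45, 15:15-17:30, 17:45-18:30.
Nikolai ∩ Noa ∩ Teo: 10:15-12:15, 15:15-16:45, 17:00-17:30, 17:45-18:30.
Nikolai ∩ Noa ∩ Teo ∩ Finn: 10:30-11:30, 15:15-16:15, 18:00-18:30.
Those are the intersection windows.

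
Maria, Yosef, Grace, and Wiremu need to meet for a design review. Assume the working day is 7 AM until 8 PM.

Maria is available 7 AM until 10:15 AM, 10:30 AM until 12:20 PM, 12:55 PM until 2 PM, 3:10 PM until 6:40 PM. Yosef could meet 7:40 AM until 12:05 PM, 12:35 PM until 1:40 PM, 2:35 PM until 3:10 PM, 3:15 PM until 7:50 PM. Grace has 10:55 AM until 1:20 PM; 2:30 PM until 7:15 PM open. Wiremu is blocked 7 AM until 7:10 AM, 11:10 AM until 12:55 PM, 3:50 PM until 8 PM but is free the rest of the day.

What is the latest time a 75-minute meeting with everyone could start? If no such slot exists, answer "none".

none

Maria free: 07:00-10:15, 10:30-12:20, 12:55-14:00, 15:10-18:40.
Yosef free: 07:40-12:05, 12:35-13:40, 14:35-15:10, 15:15-19:50.
Grace free: 10:55-13:20, 14:30-19:15.
Wiremu free: 07:10-11:10, 12:55-15:50 (invert busy blocks within the working day).
Maria ∩ Yosef: 07:40-10:15, 10:30-12:05, 12:55-13:40, 15:15-18:40.
Maria ∩ Yosef ∩ Grace: 10:55-12:05, 12:55-13:20, 15:15-18:40.
Maria ∩ Yosef ∩ Grace ∩ Wiremu: 10:55-11:10, 12:55-13:20, 15:15-15:50.
So the common availability across everyone is 10:55-11:10, 12:55-13:20, 15:15-15:50.
No common window is at least 75 minutes long.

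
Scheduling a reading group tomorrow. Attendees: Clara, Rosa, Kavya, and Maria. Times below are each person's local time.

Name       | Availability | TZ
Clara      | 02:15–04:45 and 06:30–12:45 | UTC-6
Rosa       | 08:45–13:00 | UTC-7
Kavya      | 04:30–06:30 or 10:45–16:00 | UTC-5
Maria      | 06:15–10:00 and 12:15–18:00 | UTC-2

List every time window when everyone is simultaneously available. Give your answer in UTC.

15:45-18:45

Clara in UTC: 08:15-10:45, 12:30-18:45 (add 6h to convert from UTC-6).
Rosa in UTC: 15:45-20:00 (add 7h to convert from UTC-7).
Kavya in UTC: 09:30-11:30, 15:45-21:00 (add 5h to convert from UTC-5).
Maria in UTC: 08:15-12:00, 14:15-20:00 (add 2h to convert from UTC-2).
Clara ∩ Rosa: 15:45-18:45.
Clara ∩ Rosa ∩ Kavya: 15:45-18:45.
Clara ∩ Rosa ∩ Kavya ∩ Maria: 15:45-18:45.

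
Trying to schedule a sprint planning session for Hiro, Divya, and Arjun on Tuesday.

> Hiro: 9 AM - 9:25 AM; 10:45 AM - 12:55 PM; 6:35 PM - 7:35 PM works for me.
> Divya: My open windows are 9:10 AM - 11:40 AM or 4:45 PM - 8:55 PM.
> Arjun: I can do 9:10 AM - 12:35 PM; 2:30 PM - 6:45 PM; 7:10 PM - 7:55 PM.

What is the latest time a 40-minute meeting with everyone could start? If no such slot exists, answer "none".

Hiro ∩ Divya: 09:10-09:25, 10:45-11:40, 18:35-19:35.
Hiro ∩ Divya ∩ Arjun: 09:10-09:25, 10:45-11:40, 18:35-18:45, 19:10-19:35.
Those are the intersection windows.
The last common window of at least 40 minutes is 10:45-11:40; a 40-minute meeting can start as late as 11:00 and still end by 11:40.

11:00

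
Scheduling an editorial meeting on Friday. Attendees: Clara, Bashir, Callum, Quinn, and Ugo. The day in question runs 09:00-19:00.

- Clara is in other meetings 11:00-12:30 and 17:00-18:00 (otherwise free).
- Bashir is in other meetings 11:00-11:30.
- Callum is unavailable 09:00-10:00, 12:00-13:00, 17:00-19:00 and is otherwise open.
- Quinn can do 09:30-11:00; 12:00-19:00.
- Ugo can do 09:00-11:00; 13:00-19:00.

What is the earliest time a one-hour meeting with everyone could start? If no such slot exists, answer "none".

10:00

Clara free: 09:00-11:00, 12:30-17:00, 18:00-19:00 (invert busy blocks within the working day).
Bashir free: 09:00-11:00, 11:30-19:00 (invert busy blocks within the working day).
Callum free: 10:00-12:00, 13:00-17:00 (invert busy blocks within the working day).
Quinn free: 09:30-11:00, 12:00-19:00.
Ugo free: 09:00-11:00, 13:00-19:00.
Clara ∩ Bashir: 09:00-11:00, 12:30-17:00, 18:00-19:00.
Clara ∩ Bashir ∩ Callum: 10:00-11:00, 13:00-17:00.
Clara ∩ Bashir ∩ Callum ∩ Quinn: 10:00-11:00, 13:00-17:00.
Clara ∩ Bashir ∩ Callum ∩ Quinn ∩ Ugo: 10:00-11:00, 13:00-17:00.
The first common window of at least 60 minutes is 10:00-11:00, so the earliest start is 10:00.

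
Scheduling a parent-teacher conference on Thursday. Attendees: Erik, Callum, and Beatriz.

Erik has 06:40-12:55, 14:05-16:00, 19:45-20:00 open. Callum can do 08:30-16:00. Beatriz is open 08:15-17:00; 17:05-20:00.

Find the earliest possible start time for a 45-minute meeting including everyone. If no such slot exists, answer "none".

Erik ∩ Callum: 08:30-12:55, 14:05-16:00.
Erik ∩ Callum ∩ Beatriz: 08:30-12:55, 14:05-16:00.
Those are the intersection windows.
The first common window of at least 45 minutes is 08:30-12:55, so the earliest start is 08:30.

08:30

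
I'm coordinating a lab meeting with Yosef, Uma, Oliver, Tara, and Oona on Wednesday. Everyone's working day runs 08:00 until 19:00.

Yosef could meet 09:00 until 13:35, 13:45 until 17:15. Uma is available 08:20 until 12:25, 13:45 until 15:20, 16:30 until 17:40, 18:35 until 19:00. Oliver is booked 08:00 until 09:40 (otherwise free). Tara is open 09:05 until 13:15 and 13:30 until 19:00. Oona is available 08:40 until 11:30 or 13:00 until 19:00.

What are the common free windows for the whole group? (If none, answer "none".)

Yosef free: 09:00-13:35, 13:45-17:15.
Uma free: 08:20-12:25, 13:45-15:20, 16:30-17:40, 18:35-19:00.
Oliver free: 09:40-19:00 (invert busy blocks within the working day).
Tara free: 09:05-13:15, 13:30-19:00.
Oona free: 08:40-11:30, 13:00-19:00.
Yosef ∩ Uma: 09:00-12:25, 13:45-15:20, 16:30-17:15.
Yosef ∩ Uma ∩ Oliver: 09:40-12:25, 13:45-15:20, 16:30-17:15.
Yosef ∩ Uma ∩ Oliver ∩ Tara: 09:40-12:25, 13:45-15:20, 16:30-17:15.
Yosef ∩ Uma ∩ Oliver ∩ Tara ∩ Oona: 09:40-11:30, 13:45-15:20, 16:30-17:15.

09:40-11:30, 13:45-15:20, 16:30-17:15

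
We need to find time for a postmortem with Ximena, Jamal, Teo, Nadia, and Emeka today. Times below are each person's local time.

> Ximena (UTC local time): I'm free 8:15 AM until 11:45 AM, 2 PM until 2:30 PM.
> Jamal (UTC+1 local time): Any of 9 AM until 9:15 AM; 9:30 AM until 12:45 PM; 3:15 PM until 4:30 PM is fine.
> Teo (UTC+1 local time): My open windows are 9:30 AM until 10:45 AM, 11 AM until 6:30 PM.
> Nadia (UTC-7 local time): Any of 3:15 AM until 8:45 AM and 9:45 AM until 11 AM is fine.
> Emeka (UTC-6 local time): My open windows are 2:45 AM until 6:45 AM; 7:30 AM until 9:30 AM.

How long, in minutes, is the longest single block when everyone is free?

90

Ximena in UTC: 08:15-11:45, 14:00-14:30.
Jamal in UTC: 08:00-08:15, 08:30-11:45, 14:15-15:30 (subtract 1h to convert from UTC+1).
Teo in UTC: 08:30-09:45, 10:00-17:30 (subtract 1h to convert from UTC+1).
Nadia in UTC: 10:15-15:45, 16:45-18:00 (add 7h to convert from UTC-7).
Emeka in UTC: 08:45-12:45, 13:30-15:30 (add 6h to convert from UTC-6).
Ximena ∩ Jamal: 08:30-11:45, 14:15-14:30.
Ximena ∩ Jamal ∩ Teo: 08:30-09:45, 10:00-11:45, 14:15-14:30.
Ximena ∩ Jamal ∩ Teo ∩ Nadia: 10:15-11:45, 14:15-14:30.
Ximena ∩ Jamal ∩ Teo ∩ Nadia ∩ Emeka: 10:15-11:45, 14:15-14:30.
The longest is 10:15-11:45 at 90 minutes.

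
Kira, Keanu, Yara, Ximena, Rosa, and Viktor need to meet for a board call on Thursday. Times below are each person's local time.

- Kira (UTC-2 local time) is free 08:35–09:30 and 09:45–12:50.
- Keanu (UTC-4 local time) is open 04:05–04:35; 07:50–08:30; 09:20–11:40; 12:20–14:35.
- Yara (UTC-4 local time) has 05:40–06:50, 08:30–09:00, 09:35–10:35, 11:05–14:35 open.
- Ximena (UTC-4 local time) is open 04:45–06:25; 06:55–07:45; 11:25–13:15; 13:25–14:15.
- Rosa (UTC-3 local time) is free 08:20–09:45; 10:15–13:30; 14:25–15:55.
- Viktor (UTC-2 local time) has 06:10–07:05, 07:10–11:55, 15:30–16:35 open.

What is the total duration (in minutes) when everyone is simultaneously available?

Kira in UTC: 10:35-11:30, 11:45-14:50 (add 2h to convert from UTC-2).
Keanu in UTC: 08:05-08:35, 11:50-12:30, 13:20-15:40, 16:20-18:35 (add 4h to convert from UTC-4).
Yara in UTC: 09:40-10:50, 12:30-13:00, 13:35-14:35, 15:05-18:35 (add 4h to convert from UTC-4).
Ximena in UTC: 08:45-10:25, 10:55-11:45, 15:25-17:15, 17:25-18:15 (add 4h to convert from UTC-4).
Rosa in UTC: 11:20-12:45, 13:15-16:30, 17:25-18:55 (add 3h to convert from UTC-3).
Viktor in UTC: 08:10-09:05, 09:10-13:55, 17:30-18:35 (add 2h to convert from UTC-2).
Kira ∩ Keanu: 11:50-12:30, 13:20-14:50.
Kira ∩ Keanu ∩ Yara: 13:35-14:35.
Kira ∩ Keanu ∩ Yara ∩ Ximena: ∅.
Kira ∩ Keanu ∩ Yara ∩ Ximena ∩ Rosa: ∅.
Kira ∩ Keanu ∩ Yara ∩ Ximena ∩ Rosa ∩ Viktor: ∅.
There is no time when everyone is free.
There is no common window, so the total is 0 minutes.

0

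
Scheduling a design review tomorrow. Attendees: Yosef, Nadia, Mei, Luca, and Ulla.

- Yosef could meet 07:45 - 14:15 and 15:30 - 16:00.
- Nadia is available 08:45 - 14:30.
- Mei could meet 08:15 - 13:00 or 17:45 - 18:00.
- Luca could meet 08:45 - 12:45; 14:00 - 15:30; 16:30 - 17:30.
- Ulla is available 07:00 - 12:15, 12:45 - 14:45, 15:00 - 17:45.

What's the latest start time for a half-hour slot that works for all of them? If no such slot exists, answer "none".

11:45

Yosef ∩ Nadia: 08:45-14:15.
Yosef ∩ Nadia ∩ Mei: 08:45-13:00.
Yosef ∩ Nadia ∩ Mei ∩ Luca: 08:45-12:45.
Yosef ∩ Nadia ∩ Mei ∩ Luca ∩ Ulla: 08:45-12:15.
So the common availability across everyone is 08:45-12:15.
The last common window of at least 30 minutes is 08:45-12:15; a 30-minute meeting can start as late as 11:45 and still end by 12:15.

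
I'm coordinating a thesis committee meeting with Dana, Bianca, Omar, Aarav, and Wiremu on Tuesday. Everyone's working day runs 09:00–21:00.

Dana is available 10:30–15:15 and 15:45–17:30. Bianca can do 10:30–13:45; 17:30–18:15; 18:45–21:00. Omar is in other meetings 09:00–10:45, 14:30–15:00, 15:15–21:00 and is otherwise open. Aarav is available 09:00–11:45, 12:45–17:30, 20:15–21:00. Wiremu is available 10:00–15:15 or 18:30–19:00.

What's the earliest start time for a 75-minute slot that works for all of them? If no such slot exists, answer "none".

Dana free: 10:30-15:15, 15:45-17:30.
Bianca free: 10:30-13:45, 17:30-18:15, 18:45-21:00.
Omar free: 10:45-14:30, 15:00-15:15 (invert busy blocks within the working day).
Aarav free: 09:00-11:45, 12:45-17:30, 20:15-21:00.
Wiremu free: 10:00-15:15, 18:30-19:00.
Dana ∩ Bianca: 10:30-13:45.
Dana ∩ Bianca ∩ Omar: 10:45-13:45.
Dana ∩ Bianca ∩ Omar ∩ Aarav: 10:45-11:45, 12:45-13:45.
Dana ∩ Bianca ∩ Omar ∩ Aarav ∩ Wiremu: 10:45-11:45, 12:45-13:45.
No common window is at least 75 minutes long.

none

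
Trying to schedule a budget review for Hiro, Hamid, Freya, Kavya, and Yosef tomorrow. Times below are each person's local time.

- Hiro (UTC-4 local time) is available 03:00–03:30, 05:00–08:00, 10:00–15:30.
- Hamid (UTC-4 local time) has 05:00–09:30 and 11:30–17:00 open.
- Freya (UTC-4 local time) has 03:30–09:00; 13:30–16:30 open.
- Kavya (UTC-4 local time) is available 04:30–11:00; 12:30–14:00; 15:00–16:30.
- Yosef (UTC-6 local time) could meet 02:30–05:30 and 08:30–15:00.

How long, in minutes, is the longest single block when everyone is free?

150

Hiro in UTC: 07:00-07:30, 09:00-12:00, 14:00-19:30 (add 4h to convert from UTC-4).
Hamid in UTC: 09:00-13:30, 15:30-21:00 (add 4h to convert from UTC-4).
Freya in UTC: 07:30-13:00, 17:30-20:30 (add 4h to convert from UTC-4).
Kavya in UTC: 08:30-15:00, 16:30-18:00, 19:00-20:30 (add 4h to convert from UTC-4).
Yosef in UTC: 08:30-11:30, 14:30-21:00 (add 6h to convert from UTC-6).
Hiro ∩ Hamid: 09:00-12:00, 15:30-19:30.
Hiro ∩ Hamid ∩ Freya: 09:00-12:00, 17:30-19:30.
Hiro ∩ Hamid ∩ Freya ∩ Kavya: 09:00-12:00, 17:30-18:00, 19:00-19:30.
Hiro ∩ Hamid ∩ Freya ∩ Kavya ∩ Yosef: 09:00-11:30, 17:30-18:00, 19:00-19:30.
Those are the intersection windows.
The longest is 09:00-11:30 at 150 minutes.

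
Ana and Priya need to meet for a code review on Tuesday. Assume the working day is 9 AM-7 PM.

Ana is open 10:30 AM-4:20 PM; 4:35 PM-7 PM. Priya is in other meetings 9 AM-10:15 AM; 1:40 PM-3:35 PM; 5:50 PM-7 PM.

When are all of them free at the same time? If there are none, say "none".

10:30-13:40, 15:35-16:20, 16:35-17:50

Ana free: 10:30-16:20, 16:35-19:00.
Priya free: 10:15-13:40, 15:35-17:50 (invert busy blocks within the working day).
Ana ∩ Priya: 10:30-13:40, 15:35-16:20, 16:35-17:50.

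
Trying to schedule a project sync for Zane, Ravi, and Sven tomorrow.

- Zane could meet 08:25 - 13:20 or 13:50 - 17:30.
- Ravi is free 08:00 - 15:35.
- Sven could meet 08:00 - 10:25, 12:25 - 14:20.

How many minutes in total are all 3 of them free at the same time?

205

Zane ∩ Ravi: 08:25-13:20, 13:50-15:35.
Zane ∩ Ravi ∩ Sven: 08:25-10:25, 12:25-13:20, 13:50-14:20.
Those are the intersection windows.
Summing the common windows: 120 + 55 + 30 = 205 minutes.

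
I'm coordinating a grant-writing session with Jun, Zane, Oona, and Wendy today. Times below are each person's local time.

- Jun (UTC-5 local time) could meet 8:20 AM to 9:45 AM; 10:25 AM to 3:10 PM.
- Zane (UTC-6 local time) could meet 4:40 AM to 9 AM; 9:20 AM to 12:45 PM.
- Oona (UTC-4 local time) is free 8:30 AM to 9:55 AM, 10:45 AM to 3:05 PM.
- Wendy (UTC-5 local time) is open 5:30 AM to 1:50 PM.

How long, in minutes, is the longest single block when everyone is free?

Jun in UTC: 13:20-14:45, 15:25-20:10 (add 5h to convert from UTC-5).
Zane in UTC: 10:40-15:00, 15:20-18:45 (add 6h to convert from UTC-6).
Oona in UTC: 12:30-13:55, 14:45-19:05 (add 4h to convert from UTC-4).
Wendy in UTC: 10:30-18:50 (add 5h to convert from UTC-5).
Jun ∩ Zane: 13:20-14:45, 15:25-18:45.
Jun ∩ Zane ∩ Oona: 13:20-13:55, 15:25-18:45.
Jun ∩ Zane ∩ Oona ∩ Wendy: 13:20-13:55, 15:25-18:45.
So the common availability across everyone is 13:20-13:55, 15:25-18:45.
The longest is 15:25-18:45 at 200 minutes.

200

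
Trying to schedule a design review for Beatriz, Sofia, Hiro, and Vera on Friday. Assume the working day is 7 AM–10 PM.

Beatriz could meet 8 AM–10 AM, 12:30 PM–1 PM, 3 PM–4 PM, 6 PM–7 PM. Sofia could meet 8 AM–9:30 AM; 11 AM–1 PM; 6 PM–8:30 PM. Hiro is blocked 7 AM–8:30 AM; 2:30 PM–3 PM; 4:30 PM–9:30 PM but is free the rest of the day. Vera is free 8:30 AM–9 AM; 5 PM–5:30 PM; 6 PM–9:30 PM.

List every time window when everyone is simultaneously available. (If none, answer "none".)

Beatriz free: 08:00-10:00, 12:30-13:00, 15:00-16:00, 18:00-19:00.
Sofia free: 08:00-09:30, 11:00-13:00, 18:00-20:30.
Hiro free: 08:30-14:30, 15:00-16:30, 21:30-22:00 (invert busy blocks within the working day).
Vera free: 08:30-09:00, 17:00-17:30, 18:00-21:30.
Beatriz ∩ Sofia: 08:00-09:30, 12:30-13:00, 18:00-19:00.
Beatriz ∩ Sofia ∩ Hiro: 08:30-09:30, 12:30-13:00.
Beatriz ∩ Sofia ∩ Hiro ∩ Vera: 08:30-09:00.
Those are the intersection windows.

08:30-09:00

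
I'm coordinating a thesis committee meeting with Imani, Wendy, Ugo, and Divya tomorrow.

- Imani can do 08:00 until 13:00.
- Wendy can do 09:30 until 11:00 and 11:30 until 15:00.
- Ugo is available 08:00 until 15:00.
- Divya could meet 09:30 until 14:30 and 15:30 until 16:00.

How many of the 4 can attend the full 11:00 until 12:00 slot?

Imani, Ugo, and Divya can make the full 11:00-12:00 slot — that's 3.

3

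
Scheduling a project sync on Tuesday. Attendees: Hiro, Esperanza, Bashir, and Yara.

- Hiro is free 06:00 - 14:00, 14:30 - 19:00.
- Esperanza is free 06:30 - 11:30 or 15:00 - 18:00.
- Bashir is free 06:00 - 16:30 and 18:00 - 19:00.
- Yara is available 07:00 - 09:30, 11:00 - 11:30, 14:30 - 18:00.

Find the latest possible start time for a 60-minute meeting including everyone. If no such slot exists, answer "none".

15:30

Hiro ∩ Esperanza: 06:30-11:30, 15:00-18:00.
Hiro ∩ Esperanza ∩ Bashir: 06:30-11:30, 15:00-16:30.
Hiro ∩ Esperanza ∩ Bashir ∩ Yara: 07:00-09:30, 11:00-11:30, 15:00-16:30.
The last common window of at least 60 minutes is 15:00-16:30; a 60-minute meeting can start as late as 15:30 and still end by 16:30.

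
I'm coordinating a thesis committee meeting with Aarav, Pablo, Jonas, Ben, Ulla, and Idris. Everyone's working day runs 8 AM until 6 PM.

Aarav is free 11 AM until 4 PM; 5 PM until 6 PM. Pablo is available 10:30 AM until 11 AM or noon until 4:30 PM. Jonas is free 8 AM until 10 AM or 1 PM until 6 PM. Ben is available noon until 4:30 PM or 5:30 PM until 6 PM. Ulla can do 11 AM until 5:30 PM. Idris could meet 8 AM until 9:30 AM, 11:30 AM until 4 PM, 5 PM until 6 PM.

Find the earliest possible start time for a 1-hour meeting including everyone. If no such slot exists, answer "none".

Aarav ∩ Pablo: 12:00-16:00.
Aarav ∩ Pablo ∩ Jonas: 13:00-16:00.
Aarav ∩ Pablo ∩ Jonas ∩ Ben: 13:00-16:00.
Aarav ∩ Pablo ∩ Jonas ∩ Ben ∩ Ulla: 13:00-16:00.
Aarav ∩ Pablo ∩ Jonas ∩ Ben ∩ Ulla ∩ Idris: 13:00-16:00.
So the common availability across everyone is 13:00-16:00.
The first common window of at least 60 minutes is 13:00-16:00, so the earliest start is 13:00.

13:00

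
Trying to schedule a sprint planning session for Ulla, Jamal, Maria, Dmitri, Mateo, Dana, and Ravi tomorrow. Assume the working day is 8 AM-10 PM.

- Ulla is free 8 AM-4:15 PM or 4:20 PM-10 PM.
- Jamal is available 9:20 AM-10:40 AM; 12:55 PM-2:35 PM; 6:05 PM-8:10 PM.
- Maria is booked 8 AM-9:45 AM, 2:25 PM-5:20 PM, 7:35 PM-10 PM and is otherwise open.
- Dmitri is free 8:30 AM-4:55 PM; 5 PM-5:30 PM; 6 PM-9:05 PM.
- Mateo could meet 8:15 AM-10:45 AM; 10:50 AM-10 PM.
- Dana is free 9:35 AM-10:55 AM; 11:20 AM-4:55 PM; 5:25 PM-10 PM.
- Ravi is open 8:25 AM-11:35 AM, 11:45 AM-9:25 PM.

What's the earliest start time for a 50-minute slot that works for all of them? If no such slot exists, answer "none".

09:45

Ulla free: 08:00-16:15, 16:20-22:00.
Jamal free: 09:20-10:40, 12:55-14:35, 18:05-20:10.
Maria free: 09:45-14:25, 17:20-19:35 (invert busy blocks within the working day).
Dmitri free: 08:30-16:55, 17:00-17:30, 18:00-21:05.
Mateo free: 08:15-10:45, 10:50-22:00.
Dana free: 09:35-10:55, 11:20-16:55, 17:25-22:00.
Ravi free: 08:25-11:35, 11:45-21:25.
Ulla ∩ Jamal: 09:20-10:40, 12:55-14:35, 18:05-20:10.
Ulla ∩ Jamal ∩ Maria: 09:45-10:40, 12:55-14:25, 18:05-19:35.
Ulla ∩ Jamal ∩ Maria ∩ Dmitri: 09:45-10:40, 12:55-14:25, 18:05-19:35.
Ulla ∩ Jamal ∩ Maria ∩ Dmitri ∩ Mateo: 09:45-10:40, 12:55-14:25, 18:05-19:35.
Ulla ∩ Jamal ∩ Maria ∩ Dmitri ∩ Mateo ∩ Dana: 09:45-10:40, 12:55-14:25, 18:05-19:35.
Ulla ∩ Jamal ∩ Maria ∩ Dmitri ∩ Mateo ∩ Dana ∩ Ravi: 09:45-10:40, 12:55-14:25, 18:05-19:35.
The first common window of at least 50 minutes is 09:45-10:40, so the earliest start is 09:45.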